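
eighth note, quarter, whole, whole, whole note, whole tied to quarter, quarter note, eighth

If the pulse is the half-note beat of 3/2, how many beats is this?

10

One half-note beat = 4 eighth notes.
Each duration in eighth notes: eighth note = 1; quarter = 2; whole = 8; whole = 8; whole note = 8; whole tied to quarter (whole + quarter) = 10; quarter note = 2; eighth = 1.
Altogether 1 + 2 + 8 + 8 + 8 + 10 + 2 + 1 = 40.
40 ÷ 4 = 10 beats.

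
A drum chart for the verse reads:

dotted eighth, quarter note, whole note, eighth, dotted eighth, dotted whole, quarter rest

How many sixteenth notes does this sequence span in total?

56

Express everything in sixteenth notes: dotted eighth = 3; quarter note = 4; whole note = 16; eighth = 2; dotted eighth = 3; dotted whole = 24; quarter rest = 4.
Total: 3 + 4 + 16 + 2 + 3 + 24 + 4 = 56 sixteenth notes.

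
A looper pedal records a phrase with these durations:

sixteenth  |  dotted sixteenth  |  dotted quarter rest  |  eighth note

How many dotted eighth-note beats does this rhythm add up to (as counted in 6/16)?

3.5

One dotted eighth-note beat = 6 thirty-second notes.
Express everything in thirty-second notes: sixteenth = 2; dotted sixteenth = 3; dotted quarter rest = 12; eighth note = 4.
Sum: 2 + 3 + 12 + 4 = 21.
21 ÷ 6 = 3.5 beats.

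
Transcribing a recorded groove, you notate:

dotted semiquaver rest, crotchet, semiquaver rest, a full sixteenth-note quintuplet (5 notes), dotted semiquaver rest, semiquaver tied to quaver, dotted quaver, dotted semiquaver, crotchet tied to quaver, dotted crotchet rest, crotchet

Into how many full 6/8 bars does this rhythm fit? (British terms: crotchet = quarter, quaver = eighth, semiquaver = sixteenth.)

One bar of 6/8 = 24 thirty-second notes.
Working in thirty-second notes: dotted semiquaver rest = 3; crotchet = 8; semiquaver rest = 2; a full sixteenth-note quintuplet (5 notes) (five quintuplet sixteenths span one quarter) = 8; dotted semiquaver rest = 3; semiquaver tied to quaver (semiquaver + quaver) = 6; dotted quaver = 6; dotted semiquaver = 3; crotchet tied to quaver (crotchet + quaver) = 12; dotted crotchet rest = 12; crotchet = 8.
Sum: 3 + 8 + 2 + 8 + 3 + 6 + 6 + 3 + 12 + 12 + 8 = 71.
71 ÷ 24 = 2 complete bars with 23 left over.

2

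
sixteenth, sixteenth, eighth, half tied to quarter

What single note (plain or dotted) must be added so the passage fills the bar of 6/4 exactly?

The bar of 6/4 = 24 sixteenth notes.
Express everything in sixteenth notes: sixteenth = 1; sixteenth = 1; eighth = 2; half tied to quarter (half + quarter) = 12.
Sum: 1 + 1 + 2 + 12 = 16.
Remaining: 24 − 16 = 8 sixteenth notes, which is a half note.

half note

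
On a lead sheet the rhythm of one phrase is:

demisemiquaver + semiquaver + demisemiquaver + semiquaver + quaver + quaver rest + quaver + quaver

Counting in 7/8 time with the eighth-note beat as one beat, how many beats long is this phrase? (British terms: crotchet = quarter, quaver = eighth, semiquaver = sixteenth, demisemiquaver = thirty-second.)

5.5

One eighth-note beat = 4 thirty-second notes.
Each duration in thirty-second notes: demisemiquaver = 1; semiquaver = 2; demisemiquaver = 1; semiquaver = 2; quaver = 4; quaver rest = 4; quaver = 4; quaver = 4.
Altogether 1 + 2 + 1 + 2 + 4 + 4 + 4 + 4 = 22.
22 ÷ 4 = 5.5 beats.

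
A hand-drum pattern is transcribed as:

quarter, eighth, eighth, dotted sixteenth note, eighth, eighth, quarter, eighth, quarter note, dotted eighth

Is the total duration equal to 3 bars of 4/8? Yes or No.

One bar of 4/8 = 16 thirty-second notes, so 3 bars = 48.
Working in thirty-second notes: quarter = 8; eighth = 4; eighth = 4; dotted sixteenth note = 3; eighth = 4; eighth = 4; quarter = 8; eighth = 4; quarter note = 8; dotted eighth = 6.
Adding: 8 + 4 + 4 + 3 + 4 + 4 + 8 + 4 + 8 + 6 = 53.
53 exceeds 48, so the answer is No.

No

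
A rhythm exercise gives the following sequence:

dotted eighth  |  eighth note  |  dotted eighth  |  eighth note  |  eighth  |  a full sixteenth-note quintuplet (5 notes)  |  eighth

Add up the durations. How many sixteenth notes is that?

Each duration in sixteenth notes: dotted eighth = 3; eighth note = 2; dotted eighth = 3; eighth note = 2; eighth = 2; a full sixteenth-note quintuplet (5 notes) (five quintuplet sixteenths span one quarter) = 4; eighth = 2.
Adding: 3 + 2 + 3 + 2 + 2 + 4 + 2 = 18 sixteenth notes.

18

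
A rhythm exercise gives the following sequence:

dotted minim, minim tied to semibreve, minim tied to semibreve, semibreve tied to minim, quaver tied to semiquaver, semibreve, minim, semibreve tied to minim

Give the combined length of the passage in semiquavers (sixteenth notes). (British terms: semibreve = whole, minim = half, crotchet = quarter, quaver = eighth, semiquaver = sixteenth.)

135

Each duration in sixteenth notes: dotted minim = 12; minim tied to semibreve (minim + semibreve) = 24; minim tied to semibreve (minim + semibreve) = 24; semibreve tied to minim (semibreve + minim) = 24; quaver tied to semiquaver (quaver + semiquaver) = 3; semibreve = 16; minim = 8; semibreve tied to minim (semibreve + minim) = 24.
Sum: 12 + 24 + 24 + 24 + 3 + 16 + 8 + 24 = 135 sixteenth notes.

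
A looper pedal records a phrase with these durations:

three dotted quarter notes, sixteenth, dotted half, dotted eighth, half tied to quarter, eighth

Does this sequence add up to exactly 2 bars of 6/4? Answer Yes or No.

Yes

One bar of 6/4 = 24 sixteenth notes, so 2 bars = 48.
Each duration in sixteenth notes: dotted quarter note = 6; dotted quarter note = 6; dotted quarter note = 6; sixteenth = 1; dotted half = 12; dotted eighth = 3; half tied to quarter (half + quarter) = 12; eighth = 2.
Altogether 6 + 6 + 6 + 1 + 12 + 3 + 12 + 2 = 48.
48 equals 48, so the answer is Yes.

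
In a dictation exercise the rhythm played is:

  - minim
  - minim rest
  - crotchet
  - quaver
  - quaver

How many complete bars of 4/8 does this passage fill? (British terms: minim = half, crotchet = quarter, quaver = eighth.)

3

One bar of 4/8 = 4 eighth notes.
Express everything in eighth notes: minim = 4; minim rest = 4; crotchet = 2; quaver = 1; quaver = 1.
Adding: 4 + 4 + 2 + 1 + 1 = 12.
12 ÷ 4 = 3 complete bars with 0 left over.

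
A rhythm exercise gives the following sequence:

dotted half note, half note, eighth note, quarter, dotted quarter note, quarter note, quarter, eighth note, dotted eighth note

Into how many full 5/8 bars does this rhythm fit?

One bar of 5/8 = 10 sixteenth notes.
Working in sixteenth notes: dotted half note = 12; half note = 8; eighth note = 2; quarter = 4; dotted quarter note = 6; quarter note = 4; quarter = 4; eighth note = 2; dotted eighth note = 3.
Altogether 12 + 8 + 2 + 4 + 6 + 4 + 4 + 2 + 3 = 45.
45 ÷ 10 = 4 complete bars with 5 left over.

4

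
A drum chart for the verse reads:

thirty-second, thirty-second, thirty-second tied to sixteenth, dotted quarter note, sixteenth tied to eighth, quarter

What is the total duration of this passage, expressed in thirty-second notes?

31

In thirty-second notes: thirty-second = 1; thirty-second = 1; thirty-second tied to sixteenth (thirty-second + sixteenth) = 3; dotted quarter note = 12; sixteenth tied to eighth (sixteenth + eighth) = 6; quarter = 8.
Adding: 1 + 1 + 3 + 12 + 6 + 8 = 31 thirty-second notes.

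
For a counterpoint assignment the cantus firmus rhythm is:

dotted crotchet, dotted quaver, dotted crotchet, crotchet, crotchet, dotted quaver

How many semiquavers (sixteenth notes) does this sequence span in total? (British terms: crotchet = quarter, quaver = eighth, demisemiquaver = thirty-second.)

Convert each value to sixteenth notes: dotted crotchet = 6; dotted quaver = 3; dotted crotchet = 6; crotchet = 4; crotchet = 4; dotted quaver = 3.
Adding: 6 + 3 + 6 + 4 + 4 + 3 = 26 sixteenth notes.

26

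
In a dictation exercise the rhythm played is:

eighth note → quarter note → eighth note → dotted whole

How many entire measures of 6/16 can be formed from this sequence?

5

One bar of 6/16 = 3 eighth notes.
Each duration in eighth notes: eighth note = 1; quarter note = 2; eighth note = 1; dotted whole = 12.
Total: 1 + 2 + 1 + 12 = 16.
16 ÷ 3 = 5 complete bars with 1 left over.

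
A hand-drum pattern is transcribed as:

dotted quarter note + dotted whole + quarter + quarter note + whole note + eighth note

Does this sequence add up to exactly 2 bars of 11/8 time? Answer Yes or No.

No

One bar of 11/8 = 11 eighth notes, so 2 bars = 22.
Each duration in eighth notes: dotted quarter note = 3; dotted whole = 12; quarter = 2; quarter note = 2; whole note = 8; eighth note = 1.
Altogether 3 + 12 + 2 + 2 + 8 + 1 = 28.
28 exceeds 22, so the answer is No.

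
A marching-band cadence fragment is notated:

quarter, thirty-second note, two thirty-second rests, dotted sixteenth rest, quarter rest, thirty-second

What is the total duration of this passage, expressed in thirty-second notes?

23

Convert each value to thirty-second notes: quarter = 8; thirty-second note = 1; thirty-second rest = 1; thirty-second rest = 1; dotted sixteenth rest = 3; quarter rest = 8; thirty-second = 1.
Adding: 8 + 1 + 1 + 1 + 3 + 8 + 1 = 23 thirty-second notes.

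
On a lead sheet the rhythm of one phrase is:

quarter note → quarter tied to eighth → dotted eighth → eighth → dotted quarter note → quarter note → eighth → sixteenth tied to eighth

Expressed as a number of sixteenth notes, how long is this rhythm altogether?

30

Working in sixteenth notes: quarter note = 4; quarter tied to eighth (quarter + eighth) = 6; dotted eighth = 3; eighth = 2; dotted quarter note = 6; quarter note = 4; eighth = 2; sixteenth tied to eighth (sixteenth + eighth) = 3.
Total: 4 + 6 + 3 + 2 + 6 + 4 + 2 + 3 = 30 sixteenth notes.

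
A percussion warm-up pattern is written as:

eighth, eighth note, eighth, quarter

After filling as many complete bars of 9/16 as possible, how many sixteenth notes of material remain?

1

One bar of 9/16 = 9 sixteenth notes.
Convert each value to sixteenth notes: eighth = 2; eighth note = 2; eighth = 2; quarter = 4.
Altogether 2 + 2 + 2 + 4 = 10.
10 ÷ 9 = 1 complete bar with 1 sixteenth note remaining.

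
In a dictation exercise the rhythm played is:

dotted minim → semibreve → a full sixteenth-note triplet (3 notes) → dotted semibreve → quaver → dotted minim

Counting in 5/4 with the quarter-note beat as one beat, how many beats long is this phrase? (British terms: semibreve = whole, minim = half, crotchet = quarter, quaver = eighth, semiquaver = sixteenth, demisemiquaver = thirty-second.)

17

One quarter-note beat = 2 eighth notes.
In eighth notes: dotted minim = 6; semibreve = 8; a full sixteenth-note triplet (3 notes) (three triplet sixteenths span one eighth) = 1; dotted semibreve = 12; quaver = 1; dotted minim = 6.
Altogether 6 + 8 + 1 + 12 + 1 + 6 = 34.
34 ÷ 2 = 17 beats.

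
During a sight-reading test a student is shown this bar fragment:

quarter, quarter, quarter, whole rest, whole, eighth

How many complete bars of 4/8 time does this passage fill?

One bar of 4/8 = 4 eighth notes.
Working in eighth notes: quarter = 2; quarter = 2; quarter = 2; whole rest = 8; whole = 8; eighth = 1.
Adding: 2 + 2 + 2 + 8 + 8 + 1 = 23.
23 ÷ 4 = 5 complete bars with 3 left over.

5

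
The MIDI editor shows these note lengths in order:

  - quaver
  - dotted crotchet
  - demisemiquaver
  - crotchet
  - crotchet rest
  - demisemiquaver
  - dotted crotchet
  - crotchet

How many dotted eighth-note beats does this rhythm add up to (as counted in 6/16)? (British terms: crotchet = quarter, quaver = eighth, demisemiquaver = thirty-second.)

One dotted eighth-note beat = 6 thirty-second notes.
Convert each value to thirty-second notes: quaver = 4; dotted crotchet = 12; demisemiquaver = 1; crotchet = 8; crotchet rest = 8; demisemiquaver = 1; dotted crotchet = 12; crotchet = 8.
Altogether 4 + 12 + 1 + 8 + 8 + 1 + 12 + 8 = 54.
54 ÷ 6 = 9 beats.

9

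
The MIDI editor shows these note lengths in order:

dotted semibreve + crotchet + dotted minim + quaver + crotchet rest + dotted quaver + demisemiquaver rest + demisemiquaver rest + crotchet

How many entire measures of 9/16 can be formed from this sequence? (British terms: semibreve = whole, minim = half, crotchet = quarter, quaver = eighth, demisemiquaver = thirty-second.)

6

One bar of 9/16 = 18 thirty-second notes.
Express everything in thirty-second notes: dotted semibreve = 48; crotchet = 8; dotted minim = 24; quaver = 4; crotchet rest = 8; dotted quaver = 6; demisemiquaver rest = 1; demisemiquaver rest = 1; crotchet = 8.
Total: 48 + 8 + 24 + 4 + 8 + 6 + 1 + 1 + 8 = 108.
108 ÷ 18 = 6 complete bars with 0 left over.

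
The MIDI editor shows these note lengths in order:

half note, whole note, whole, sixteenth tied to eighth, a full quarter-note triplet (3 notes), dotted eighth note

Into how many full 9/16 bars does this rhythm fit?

One bar of 9/16 = 9 sixteenth notes.
Convert each value to sixteenth notes: half note = 8; whole note = 16; whole = 16; sixteenth tied to eighth (sixteenth + eighth) = 3; a full quarter-note triplet (3 notes) (three triplet quarters span one half) = 8; dotted eighth note = 3.
Altogether 8 + 16 + 16 + 3 + 8 + 3 = 54.
54 ÷ 9 = 6 complete bars with 0 left over.

6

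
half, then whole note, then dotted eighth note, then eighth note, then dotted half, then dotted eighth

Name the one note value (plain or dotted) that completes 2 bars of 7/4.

2 bars of 7/4 = 56 sixteenth notes.
In sixteenth notes: half = 8; whole note = 16; dotted eighth note = 3; eighth note = 2; dotted half = 12; dotted eighth = 3.
Total: 8 + 16 + 3 + 2 + 12 + 3 = 44.
Remaining: 56 − 44 = 12 sixteenth notes, which is a dotted half note.

dotted half note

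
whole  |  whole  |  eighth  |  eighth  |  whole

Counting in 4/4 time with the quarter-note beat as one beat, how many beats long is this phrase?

13

One quarter-note beat = 2 eighth notes.
Working in eighth notes: whole = 8; whole = 8; eighth = 1; eighth = 1; whole = 8.
Altogether 8 + 8 + 1 + 1 + 8 = 26.
26 ÷ 2 = 13 beats.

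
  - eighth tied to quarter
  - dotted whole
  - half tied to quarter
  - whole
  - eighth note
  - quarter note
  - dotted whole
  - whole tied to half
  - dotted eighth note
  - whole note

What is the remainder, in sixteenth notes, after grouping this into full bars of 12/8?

11

One bar of 12/8 = 24 sixteenth notes.
In sixteenth notes: eighth tied to quarter (eighth + quarter) = 6; dotted whole = 24; half tied to quarter (half + quarter) = 12; whole = 16; eighth note = 2; quarter note = 4; dotted whole = 24; whole tied to half (whole + half) = 24; dotted eighth note = 3; whole note = 16.
Altogether 6 + 24 + 12 + 16 + 2 + 4 + 24 + 24 + 3 + 16 = 131.
131 ÷ 24 = 5 complete bars with 11 sixteenth notes remaining.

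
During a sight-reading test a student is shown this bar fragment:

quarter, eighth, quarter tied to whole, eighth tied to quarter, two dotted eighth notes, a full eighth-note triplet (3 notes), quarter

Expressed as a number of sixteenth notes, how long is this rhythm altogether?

Each duration in sixteenth notes: quarter = 4; eighth = 2; quarter tied to whole (quarter + whole) = 20; eighth tied to quarter (eighth + quarter) = 6; dotted eighth note = 3; dotted eighth note = 3; a full eighth-note triplet (3 notes) (three triplet eighths span one quarter) = 4; quarter = 4.
Sum: 4 + 2 + 20 + 6 + 3 + 3 + 4 + 4 = 46 sixteenth notes.

46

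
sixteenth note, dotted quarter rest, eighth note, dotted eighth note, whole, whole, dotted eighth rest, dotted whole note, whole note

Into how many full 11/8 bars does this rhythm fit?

One bar of 11/8 = 22 sixteenth notes.
Convert each value to sixteenth notes: sixteenth note = 1; dotted quarter rest = 6; eighth note = 2; dotted eighth note = 3; whole = 16; whole = 16; dotted eighth rest = 3; dotted whole note = 24; whole note = 16.
Sum: 1 + 6 + 2 + 3 + 16 + 16 + 3 + 24 + 16 = 87.
87 ÷ 22 = 3 complete bars with 21 left over.

3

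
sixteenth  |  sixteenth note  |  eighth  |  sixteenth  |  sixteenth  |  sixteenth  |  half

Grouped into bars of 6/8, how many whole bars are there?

One bar of 6/8 = 12 sixteenth notes.
Express everything in sixteenth notes: sixteenth = 1; sixteenth note = 1; eighth = 2; sixteenth = 1; sixteenth = 1; sixteenth = 1; half = 8.
Total: 1 + 1 + 2 + 1 + 1 + 1 + 8 = 15.
15 ÷ 12 = 1 complete bar with 3 left over.

1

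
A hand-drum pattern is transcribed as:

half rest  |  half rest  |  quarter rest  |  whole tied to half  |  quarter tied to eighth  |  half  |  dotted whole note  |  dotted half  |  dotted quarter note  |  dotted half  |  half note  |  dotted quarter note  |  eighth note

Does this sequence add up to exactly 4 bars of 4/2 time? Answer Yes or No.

Yes

One bar of 4/2 = 16 eighth notes, so 4 bars = 64.
Working in eighth notes: half rest = 4; half rest = 4; quarter rest = 2; whole tied to half (whole + half) = 12; quarter tied to eighth (quarter + eighth) = 3; half = 4; dotted whole note = 12; dotted half = 6; dotted quarter note = 3; dotted half = 6; half note = 4; dotted quarter note = 3; eighth note = 1.
Total: 4 + 4 + 2 + 12 + 3 + 4 + 12 + 6 + 3 + 6 + 4 + 3 + 1 = 64.
64 equals 64, so the answer is Yes.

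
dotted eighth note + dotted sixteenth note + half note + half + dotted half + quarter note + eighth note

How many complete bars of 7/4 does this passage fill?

One bar of 7/4 = 56 thirty-second notes.
In thirty-second notes: dotted eighth note = 6; dotted sixteenth note = 3; half note = 16; half = 16; dotted half = 24; quarter note = 8; eighth note = 4.
Altogether 6 + 3 + 16 + 16 + 24 + 8 + 4 = 77.
77 ÷ 56 = 1 complete bar with 21 left over.

1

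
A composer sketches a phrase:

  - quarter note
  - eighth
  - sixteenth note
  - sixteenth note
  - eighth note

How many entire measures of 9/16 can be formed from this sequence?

One bar of 9/16 = 9 sixteenth notes.
Convert each value to sixteenth notes: quarter note = 4; eighth = 2; sixteenth note = 1; sixteenth note = 1; eighth note = 2.
Adding: 4 + 2 + 1 + 1 + 2 = 10.
10 ÷ 9 = 1 complete bar with 1 left over.

1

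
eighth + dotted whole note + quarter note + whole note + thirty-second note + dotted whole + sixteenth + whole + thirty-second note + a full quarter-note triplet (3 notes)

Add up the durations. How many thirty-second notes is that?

Convert each value to thirty-second notes: eighth = 4; dotted whole note = 48; quarter note = 8; whole note = 32; thirty-second note = 1; dotted whole = 48; sixteenth = 2; whole = 32; thirty-second note = 1; a full quarter-note triplet (3 notes) (three triplet quarters span one half) = 16.
Adding: 4 + 48 + 8 + 32 + 1 + 48 + 2 + 32 + 1 + 16 = 192 thirty-second notes.

192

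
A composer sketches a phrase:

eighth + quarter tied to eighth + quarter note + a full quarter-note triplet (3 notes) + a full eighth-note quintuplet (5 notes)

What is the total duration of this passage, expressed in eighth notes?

14

Working in eighth notes: eighth = 1; quarter tied to eighth (quarter + eighth) = 3; quarter note = 2; a full quarter-note triplet (3 notes) (three triplet quarters span one half) = 4; a full eighth-note quintuplet (5 notes) (five quintuplet eighths span one half) = 4.
Total: 1 + 3 + 2 + 4 + 4 = 14 eighth notes.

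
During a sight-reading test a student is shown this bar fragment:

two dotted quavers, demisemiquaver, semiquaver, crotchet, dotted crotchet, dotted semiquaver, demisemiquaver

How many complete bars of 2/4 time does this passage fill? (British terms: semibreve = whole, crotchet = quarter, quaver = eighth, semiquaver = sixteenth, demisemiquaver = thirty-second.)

2

One bar of 2/4 = 16 thirty-second notes.
Express everything in thirty-second notes: dotted quaver = 6; dotted quaver = 6; demisemiquaver = 1; semiquaver = 2; crotchet = 8; dotted crotchet = 12; dotted semiquaver = 3; demisemiquaver = 1.
Sum: 6 + 6 + 1 + 2 + 8 + 12 + 3 + 1 = 39.
39 ÷ 16 = 2 complete bars with 7 left over.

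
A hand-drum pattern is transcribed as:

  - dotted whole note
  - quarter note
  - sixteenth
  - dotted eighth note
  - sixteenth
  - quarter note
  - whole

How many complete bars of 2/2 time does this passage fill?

3

One bar of 2/2 = 16 sixteenth notes.
Convert each value to sixteenth notes: dotted whole note = 24; quarter note = 4; sixteenth = 1; dotted eighth note = 3; sixteenth = 1; quarter note = 4; whole = 16.
Total: 24 + 4 + 1 + 3 + 1 + 4 + 16 = 53.
53 ÷ 16 = 3 complete bars with 5 left over.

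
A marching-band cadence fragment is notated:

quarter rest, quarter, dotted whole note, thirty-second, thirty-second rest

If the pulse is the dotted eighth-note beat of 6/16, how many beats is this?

11

One dotted eighth-note beat = 6 thirty-second notes.
Express everything in thirty-second notes: quarter rest = 8; quarter = 8; dotted whole note = 48; thirty-second = 1; thirty-second rest = 1.
Total: 8 + 8 + 48 + 1 + 1 = 66.
66 ÷ 6 = 11 beats.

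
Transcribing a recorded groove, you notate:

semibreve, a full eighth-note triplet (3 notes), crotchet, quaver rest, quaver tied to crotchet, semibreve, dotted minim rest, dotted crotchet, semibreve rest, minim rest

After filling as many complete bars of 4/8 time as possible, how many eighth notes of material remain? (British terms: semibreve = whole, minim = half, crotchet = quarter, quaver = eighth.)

1

One bar of 4/8 = 4 eighth notes.
Express everything in eighth notes: semibreve = 8; a full eighth-note triplet (3 notes) (three triplet eighths span one quarter) = 2; crotchet = 2; quaver rest = 1; quaver tied to crotchet (quaver + crotchet) = 3; semibreve = 8; dotted minim rest = 6; dotted crotchet = 3; semibreve rest = 8; minim rest = 4.
Total: 8 + 2 + 2 + 1 + 3 + 8 + 6 + 3 + 8 + 4 = 45.
45 ÷ 4 = 11 complete bars with 1 eighth note remaining.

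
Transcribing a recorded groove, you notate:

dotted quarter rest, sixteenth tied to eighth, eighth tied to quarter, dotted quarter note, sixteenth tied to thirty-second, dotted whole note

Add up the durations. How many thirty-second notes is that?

93

In thirty-second notes: dotted quarter rest = 12; sixteenth tied to eighth (sixteenth + eighth) = 6; eighth tied to quarter (eighth + quarter) = 12; dotted quarter note = 12; sixteenth tied to thirty-second (sixteenth + thirty-second) = 3; dotted whole note = 48.
Altogether 12 + 6 + 12 + 12 + 3 + 48 = 93 thirty-second notes.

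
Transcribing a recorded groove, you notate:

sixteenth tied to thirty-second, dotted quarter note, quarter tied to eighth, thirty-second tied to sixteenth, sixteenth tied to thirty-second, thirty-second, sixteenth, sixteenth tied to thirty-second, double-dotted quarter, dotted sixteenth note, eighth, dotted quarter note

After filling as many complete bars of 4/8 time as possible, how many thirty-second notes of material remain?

8

One bar of 4/8 = 16 thirty-second notes.
Each duration in thirty-second notes: sixteenth tied to thirty-second (sixteenth + thirty-second) = 3; dotted quarter note = 12; quarter tied to eighth (quarter + eighth) = 12; thirty-second tied to sixteenth (thirty-second + sixteenth) = 3; sixteenth tied to thirty-second (sixteenth + thirty-second) = 3; thirty-second = 1; sixteenth = 2; sixteenth tied to thirty-second (sixteenth + thirty-second) = 3; double-dotted quarter = 14; dotted sixteenth note = 3; eighth = 4; dotted quarter note = 12.
Total: 3 + 12 + 12 + 3 + 3 + 1 + 2 + 3 + 14 + 3 + 4 + 12 = 72.
72 ÷ 16 = 4 complete bars with 8 thirty-second notes remaining.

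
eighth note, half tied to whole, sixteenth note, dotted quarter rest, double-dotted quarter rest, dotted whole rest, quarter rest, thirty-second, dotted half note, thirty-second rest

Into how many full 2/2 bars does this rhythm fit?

One bar of 2/2 = 32 thirty-second notes.
Working in thirty-second notes: eighth note = 4; half tied to whole (half + whole) = 48; sixteenth note = 2; dotted quarter rest = 12; double-dotted quarter rest = 14; dotted whole rest = 48; quarter rest = 8; thirty-second = 1; dotted half note = 24; thirty-second rest = 1.
Sum: 4 + 48 + 2 + 12 + 14 + 48 + 8 + 1 + 24 + 1 = 162.
162 ÷ 32 = 5 complete bars with 2 left over.

5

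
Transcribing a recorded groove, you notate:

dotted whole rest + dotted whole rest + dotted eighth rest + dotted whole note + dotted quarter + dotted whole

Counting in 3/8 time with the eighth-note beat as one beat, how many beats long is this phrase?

One eighth-note beat = 2 sixteenth notes.
In sixteenth notes: dotted whole rest = 24; dotted whole rest = 24; dotted eighth rest = 3; dotted whole note = 24; dotted quarter = 6; dotted whole = 24.
Adding: 24 + 24 + 3 + 24 + 6 + 24 = 105.
105 ÷ 2 = 52.5 beats.

52.5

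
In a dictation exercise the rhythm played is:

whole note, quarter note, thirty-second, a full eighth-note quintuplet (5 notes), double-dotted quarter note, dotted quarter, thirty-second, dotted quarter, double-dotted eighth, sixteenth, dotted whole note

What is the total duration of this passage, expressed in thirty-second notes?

153

In thirty-second notes: whole note = 32; quarter note = 8; thirty-second = 1; a full eighth-note quintuplet (5 notes) (five quintuplet eighths span one half) = 16; double-dotted quarter note = 14; dotted quarter = 12; thirty-second = 1; dotted quarter = 12; double-dotted eighth = 7; sixteenth = 2; dotted whole note = 48.
Sum: 32 + 8 + 1 + 16 + 14 + 12 + 1 + 12 + 7 + 2 + 48 = 153 thirty-second notes.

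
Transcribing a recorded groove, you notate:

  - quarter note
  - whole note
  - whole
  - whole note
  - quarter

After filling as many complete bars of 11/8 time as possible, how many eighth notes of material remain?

6

One bar of 11/8 = 11 eighth notes.
Convert each value to eighth notes: quarter note = 2; whole note = 8; whole = 8; whole note = 8; quarter = 2.
Total: 2 + 8 + 8 + 8 + 2 = 28.
28 ÷ 11 = 2 complete bars with 6 eighth notes remaining.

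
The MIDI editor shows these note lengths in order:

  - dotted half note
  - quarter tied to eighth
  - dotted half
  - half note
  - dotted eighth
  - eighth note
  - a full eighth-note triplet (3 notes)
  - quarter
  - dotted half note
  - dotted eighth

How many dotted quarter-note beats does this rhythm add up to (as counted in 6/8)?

11

One dotted quarter-note beat = 6 sixteenth notes.
Express everything in sixteenth notes: dotted half note = 12; quarter tied to eighth (quarter + eighth) = 6; dotted half = 12; half note = 8; dotted eighth = 3; eighth note = 2; a full eighth-note triplet (3 notes) (three triplet eighths span one quarter) = 4; quarter = 4; dotted half note = 12; dotted eighth = 3.
Sum: 12 + 6 + 12 + 8 + 3 + 2 + 4 + 4 + 12 + 3 = 66.
66 ÷ 6 = 11 beats.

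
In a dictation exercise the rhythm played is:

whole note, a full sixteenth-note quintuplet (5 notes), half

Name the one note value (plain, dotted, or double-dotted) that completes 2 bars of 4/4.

2 bars of 4/4 = 8 quarter notes.
Express everything in quarter notes: whole note = 4; a full sixteenth-note quintuplet (5 notes) (five quintuplet sixteenths span one quarter) = 1; half = 2.
Adding: 4 + 1 + 2 = 7.
Remaining: 8 − 7 = 1 quarter note, which is a quarter note.

quarter note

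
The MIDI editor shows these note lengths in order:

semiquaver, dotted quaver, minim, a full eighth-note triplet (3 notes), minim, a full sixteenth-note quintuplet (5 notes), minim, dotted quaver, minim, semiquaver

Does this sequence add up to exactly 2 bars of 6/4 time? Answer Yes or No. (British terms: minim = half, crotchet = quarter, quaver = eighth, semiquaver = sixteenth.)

Yes

One bar of 6/4 = 24 sixteenth notes, so 2 bars = 48.
Working in sixteenth notes: semiquaver = 1; dotted quaver = 3; minim = 8; a full eighth-note triplet (3 notes) (three triplet eighths span one quarter) = 4; minim = 8; a full sixteenth-note quintuplet (5 notes) (five quintuplet sixteenths span one quarter) = 4; minim = 8; dotted quaver = 3; minim = 8; semiquaver = 1.
Adding: 1 + 3 + 8 + 4 + 8 + 4 + 8 + 3 + 8 + 1 = 48.
48 equals 48, so the answer is Yes.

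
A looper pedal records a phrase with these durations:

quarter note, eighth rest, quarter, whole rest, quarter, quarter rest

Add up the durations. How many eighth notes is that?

Express everything in eighth notes: quarter note = 2; eighth rest = 1; quarter = 2; whole rest = 8; quarter = 2; quarter rest = 2.
Total: 2 + 1 + 2 + 8 + 2 + 2 = 17 eighth notes.

17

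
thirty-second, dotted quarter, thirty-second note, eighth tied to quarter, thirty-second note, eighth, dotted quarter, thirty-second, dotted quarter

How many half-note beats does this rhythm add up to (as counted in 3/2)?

3.5

One half-note beat = 16 thirty-second notes.
Convert each value to thirty-second notes: thirty-second = 1; dotted quarter = 12; thirty-second note = 1; eighth tied to quarter (eighth + quarter) = 12; thirty-second note = 1; eighth = 4; dotted quarter = 12; thirty-second = 1; dotted quarter = 12.
Altogether 1 + 12 + 1 + 12 + 1 + 4 + 12 + 1 + 12 = 56.
56 ÷ 16 = 3.5 beats.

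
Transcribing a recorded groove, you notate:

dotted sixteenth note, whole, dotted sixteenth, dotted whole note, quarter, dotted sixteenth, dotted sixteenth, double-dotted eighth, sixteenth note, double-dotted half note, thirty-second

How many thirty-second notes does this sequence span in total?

138

Each duration in thirty-second notes: dotted sixteenth note = 3; whole = 32; dotted sixteenth = 3; dotted whole note = 48; quarter = 8; dotted sixteenth = 3; dotted sixteenth = 3; double-dotted eighth = 7; sixteenth note = 2; double-dotted half note = 28; thirty-second = 1.
Total: 3 + 32 + 3 + 48 + 8 + 3 + 3 + 7 + 2 + 28 + 1 = 138 thirty-second notes.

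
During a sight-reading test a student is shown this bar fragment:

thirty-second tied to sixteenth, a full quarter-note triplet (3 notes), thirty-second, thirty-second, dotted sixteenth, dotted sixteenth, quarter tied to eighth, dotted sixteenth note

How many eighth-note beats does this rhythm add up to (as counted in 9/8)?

One eighth-note beat = 4 thirty-second notes.
Each duration in thirty-second notes: thirty-second tied to sixteenth (thirty-second + sixteenth) = 3; a full quarter-note triplet (3 notes) (three triplet quarters span one half) = 16; thirty-second = 1; thirty-second = 1; dotted sixteenth = 3; dotted sixteenth = 3; quarter tied to eighth (quarter + eighth) = 12; dotted sixteenth note = 3.
Altogether 3 + 16 + 1 + 1 + 3 + 3 + 12 + 3 = 42.
42 ÷ 4 = 10.5 beats.

10.5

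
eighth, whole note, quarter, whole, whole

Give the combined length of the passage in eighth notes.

In eighth notes: eighth = 1; whole note = 8; quarter = 2; whole = 8; whole = 8.
Total: 1 + 8 + 2 + 8 + 8 = 27 eighth notes.

27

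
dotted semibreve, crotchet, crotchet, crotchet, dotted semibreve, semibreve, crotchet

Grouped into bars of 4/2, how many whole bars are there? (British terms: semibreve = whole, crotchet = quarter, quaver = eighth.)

2

One bar of 4/2 = 8 quarter notes.
In quarter notes: dotted semibreve = 6; crotchet = 1; crotchet = 1; crotchet = 1; dotted semibreve = 6; semibreve = 4; crotchet = 1.
Adding: 6 + 1 + 1 + 1 + 6 + 4 + 1 = 20.
20 ÷ 8 = 2 complete bars with 4 left over.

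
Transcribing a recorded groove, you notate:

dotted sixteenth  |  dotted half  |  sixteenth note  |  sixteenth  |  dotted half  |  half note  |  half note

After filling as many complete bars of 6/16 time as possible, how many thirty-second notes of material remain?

3

One bar of 6/16 = 12 thirty-second notes.
Express everything in thirty-second notes: dotted sixteenth = 3; dotted half = 24; sixteenth note = 2; sixteenth = 2; dotted half = 24; half note = 16; half note = 16.
Total: 3 + 24 + 2 + 2 + 24 + 16 + 16 = 87.
87 ÷ 12 = 7 complete bars with 3 thirty-second notes remaining.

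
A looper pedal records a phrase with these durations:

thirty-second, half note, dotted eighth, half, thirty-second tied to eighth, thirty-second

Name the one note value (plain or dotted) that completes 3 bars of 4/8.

3 bars of 4/8 = 48 thirty-second notes.
Working in thirty-second notes: thirty-second = 1; half note = 16; dotted eighth = 6; half = 16; thirty-second tied to eighth (thirty-second + eighth) = 5; thirty-second = 1.
Total: 1 + 16 + 6 + 16 + 5 + 1 = 45.
Remaining: 48 − 45 = 3 thirty-second notes, which is a dotted sixteenth note.

dotted sixteenth note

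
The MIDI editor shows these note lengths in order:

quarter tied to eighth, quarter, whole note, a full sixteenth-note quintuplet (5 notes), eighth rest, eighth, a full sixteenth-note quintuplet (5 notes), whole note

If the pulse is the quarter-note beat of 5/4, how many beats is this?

One quarter-note beat = 2 eighth notes.
Express everything in eighth notes: quarter tied to eighth (quarter + eighth) = 3; quarter = 2; whole note = 8; a full sixteenth-note quintuplet (5 notes) (five quintuplet sixteenths span one quarter) = 2; eighth rest = 1; eighth = 1; a full sixteenth-note quintuplet (5 notes) (five quintuplet sixteenths span one quarter) = 2; whole note = 8.
Sum: 3 + 2 + 8 + 2 + 1 + 1 + 2 + 8 = 27.
27 ÷ 2 = 13.5 beats.

13.5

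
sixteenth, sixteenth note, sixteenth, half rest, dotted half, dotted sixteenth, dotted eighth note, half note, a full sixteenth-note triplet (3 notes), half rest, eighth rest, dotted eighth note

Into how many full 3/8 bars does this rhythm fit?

One bar of 3/8 = 12 thirty-second notes.
Working in thirty-second notes: sixteenth = 2; sixteenth note = 2; sixteenth = 2; half rest = 16; dotted half = 24; dotted sixteenth = 3; dotted eighth note = 6; half note = 16; a full sixteenth-note triplet (3 notes) (three triplet sixteenths span one eighth) = 4; half rest = 16; eighth rest = 4; dotted eighth note = 6.
Total: 2 + 2 + 2 + 16 + 24 + 3 + 6 + 16 + 4 + 16 + 4 + 6 = 101.
101 ÷ 12 = 8 complete bars with 5 left over.

8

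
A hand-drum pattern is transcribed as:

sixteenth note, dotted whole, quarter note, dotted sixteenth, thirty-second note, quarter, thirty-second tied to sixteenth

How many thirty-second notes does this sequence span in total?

73

Express everything in thirty-second notes: sixteenth note = 2; dotted whole = 48; quarter note = 8; dotted sixteenth = 3; thirty-second note = 1; quarter = 8; thirty-second tied to sixteenth (thirty-second + sixteenth) = 3.
Adding: 2 + 48 + 8 + 3 + 1 + 8 + 3 = 73 thirty-second notes.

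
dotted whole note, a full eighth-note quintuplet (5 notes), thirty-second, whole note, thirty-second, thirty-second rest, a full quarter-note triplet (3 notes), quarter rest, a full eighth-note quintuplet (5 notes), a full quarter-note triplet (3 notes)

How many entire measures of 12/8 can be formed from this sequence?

3

One bar of 12/8 = 48 thirty-second notes.
In thirty-second notes: dotted whole note = 48; a full eighth-note quintuplet (5 notes) (five quintuplet eighths span one half) = 16; thirty-second = 1; whole note = 32; thirty-second = 1; thirty-second rest = 1; a full quarter-note triplet (3 notes) (three triplet quarters span one half) = 16; quarter rest = 8; a full eighth-note quintuplet (5 notes) (five quintuplet eighths span one half) = 16; a full quarter-note triplet (3 notes) (three triplet quarters span one half) = 16.
Sum: 48 + 16 + 1 + 32 + 1 + 1 + 16 + 8 + 16 + 16 = 155.
155 ÷ 48 = 3 complete bars with 11 left over.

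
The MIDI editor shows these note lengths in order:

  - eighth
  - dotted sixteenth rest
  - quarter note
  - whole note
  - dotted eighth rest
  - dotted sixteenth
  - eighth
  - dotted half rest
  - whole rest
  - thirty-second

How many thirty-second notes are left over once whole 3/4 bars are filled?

21

One bar of 3/4 = 24 thirty-second notes.
In thirty-second notes: eighth = 4; dotted sixteenth rest = 3; quarter note = 8; whole note = 32; dotted eighth rest = 6; dotted sixteenth = 3; eighth = 4; dotted half rest = 24; whole rest = 32; thirty-second = 1.
Sum: 4 + 3 + 8 + 32 + 6 + 3 + 4 + 24 + 32 + 1 = 117.
117 ÷ 24 = 4 complete bars with 21 thirty-second notes remaining.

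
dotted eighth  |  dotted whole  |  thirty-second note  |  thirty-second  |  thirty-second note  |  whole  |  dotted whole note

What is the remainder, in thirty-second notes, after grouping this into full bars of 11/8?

5

One bar of 11/8 = 44 thirty-second notes.
Working in thirty-second notes: dotted eighth = 6; dotted whole = 48; thirty-second note = 1; thirty-second = 1; thirty-second note = 1; whole = 32; dotted whole note = 48.
Adding: 6 + 48 + 1 + 1 + 1 + 32 + 48 = 137.
137 ÷ 44 = 3 complete bars with 5 thirty-second notes remaining.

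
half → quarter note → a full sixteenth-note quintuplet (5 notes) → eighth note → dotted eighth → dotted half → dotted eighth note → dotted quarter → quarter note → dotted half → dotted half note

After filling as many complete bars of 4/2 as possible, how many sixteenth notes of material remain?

6

One bar of 4/2 = 32 sixteenth notes.
Express everything in sixteenth notes: half = 8; quarter note = 4; a full sixteenth-note quintuplet (5 notes) (five quintuplet sixteenths span one quarter) = 4; eighth note = 2; dotted eighth = 3; dotted half = 12; dotted eighth note = 3; dotted quarter = 6; quarter note = 4; dotted half = 12; dotted half note = 12.
Altogether 8 + 4 + 4 + 2 + 3 + 12 + 3 + 6 + 4 + 12 + 12 = 70.
70 ÷ 32 = 2 complete bars with 6 sixteenth notes remaining.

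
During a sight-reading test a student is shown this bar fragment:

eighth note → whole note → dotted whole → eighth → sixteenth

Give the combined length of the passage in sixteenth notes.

45

Express everything in sixteenth notes: eighth note = 2; whole note = 16; dotted whole = 24; eighth = 2; sixteenth = 1.
Total: 2 + 16 + 24 + 2 + 1 = 45 sixteenth notes.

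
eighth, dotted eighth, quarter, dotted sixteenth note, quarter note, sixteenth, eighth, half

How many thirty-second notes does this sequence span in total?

51

Each duration in thirty-second notes: eighth = 4; dotted eighth = 6; quarter = 8; dotted sixteenth note = 3; quarter note = 8; sixteenth = 2; eighth = 4; half = 16.
Adding: 4 + 6 + 8 + 3 + 8 + 2 + 4 + 16 = 51 thirty-second notes.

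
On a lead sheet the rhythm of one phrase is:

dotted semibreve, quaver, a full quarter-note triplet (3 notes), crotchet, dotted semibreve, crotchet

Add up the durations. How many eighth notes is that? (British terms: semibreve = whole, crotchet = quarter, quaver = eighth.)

33

Express everything in eighth notes: dotted semibreve = 12; quaver = 1; a full quarter-note triplet (3 notes) (three triplet quarters span one half) = 4; crotchet = 2; dotted semibreve = 12; crotchet = 2.
Altogether 12 + 1 + 4 + 2 + 12 + 2 = 33 eighth notes.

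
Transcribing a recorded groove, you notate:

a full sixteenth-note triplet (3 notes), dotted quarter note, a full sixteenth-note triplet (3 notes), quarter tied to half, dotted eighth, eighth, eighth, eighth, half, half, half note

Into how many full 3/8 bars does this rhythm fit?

9

One bar of 3/8 = 6 sixteenth notes.
In sixteenth notes: a full sixteenth-note triplet (3 notes) (three triplet sixteenths span one eighth) = 2; dotted quarter note = 6; a full sixteenth-note triplet (3 notes) (three triplet sixteenths span one eighth) = 2; quarter tied to half (quarter + half) = 12; dotted eighth = 3; eighth = 2; eighth = 2; eighth = 2; half = 8; half = 8; half note = 8.
Total: 2 + 6 + 2 + 12 + 3 + 2 + 2 + 2 + 8 + 8 + 8 = 55.
55 ÷ 6 = 9 complete bars with 1 left over.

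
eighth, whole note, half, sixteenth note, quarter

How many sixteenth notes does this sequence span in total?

31

In sixteenth notes: eighth = 2; whole note = 16; half = 8; sixteenth note = 1; quarter = 4.
Altogether 2 + 16 + 8 + 1 + 4 = 31 sixteenth notes.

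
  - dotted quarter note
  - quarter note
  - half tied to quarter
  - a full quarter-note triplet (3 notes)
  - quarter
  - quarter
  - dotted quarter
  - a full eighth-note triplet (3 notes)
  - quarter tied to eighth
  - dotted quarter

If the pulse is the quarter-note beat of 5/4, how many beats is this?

One quarter-note beat = 2 eighth notes.
Express everything in eighth notes: dotted quarter note = 3; quarter note = 2; half tied to quarter (half + quarter) = 6; a full quarter-note triplet (3 notes) (three triplet quarters span one half) = 4; quarter = 2; quarter = 2; dotted quarter = 3; a full eighth-note triplet (3 notes) (three triplet eighths span one quarter) = 2; quarter tied to eighth (quarter + eighth) = 3; dotted quarter = 3.
Altogether 3 + 2 + 6 + 4 + 2 + 2 + 3 + 2 + 3 + 3 = 30.
30 ÷ 2 = 15 beats.

15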